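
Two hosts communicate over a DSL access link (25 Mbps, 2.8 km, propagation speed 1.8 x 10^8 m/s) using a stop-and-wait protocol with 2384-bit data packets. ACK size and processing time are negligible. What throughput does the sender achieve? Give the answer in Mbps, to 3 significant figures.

18.9 Mbps

t_tx = L/R = 2384/25000000 = 9.536e-05 s.
t_prop = 2800/180000000 = 1.55556e-05 s; RTT = 3.11111e-05 s.
Cycle = t_tx + RTT = 0.000126471 s.
Throughput = L / cycle = 2384 / 0.000126471 = 18.9 Mbps.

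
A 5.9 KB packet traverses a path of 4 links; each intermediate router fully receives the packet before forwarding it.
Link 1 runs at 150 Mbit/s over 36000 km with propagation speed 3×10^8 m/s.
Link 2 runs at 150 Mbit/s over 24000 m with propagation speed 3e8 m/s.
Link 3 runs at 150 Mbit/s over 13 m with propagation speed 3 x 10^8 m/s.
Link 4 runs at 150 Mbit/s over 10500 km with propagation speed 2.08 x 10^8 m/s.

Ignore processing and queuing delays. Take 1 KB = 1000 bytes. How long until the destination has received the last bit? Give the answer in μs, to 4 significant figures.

L = 47200 bits.
Transmission delay per hop = L/R = 47200/150000000 = 314.667 μs; 4 hops → 1258.67 μs.
Propagation delays (d/s per hop): 120000, 80, 0.0433333, 50480.8 μs; sum = 170561 μs.
End-to-end = 171800 μs.

171800 μs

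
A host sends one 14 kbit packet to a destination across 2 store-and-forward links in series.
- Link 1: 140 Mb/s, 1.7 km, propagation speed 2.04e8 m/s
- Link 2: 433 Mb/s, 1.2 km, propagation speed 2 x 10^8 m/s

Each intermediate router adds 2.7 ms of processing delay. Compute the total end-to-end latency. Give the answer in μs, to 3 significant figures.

L = 14000 bits.
Transmission delays (L/R per hop): 100, 32.3326 μs; sum = 132.333 μs.
Propagation delays (d/s per hop): 8.33333, 6 μs; sum = 14.3333 μs.
Processing at 1 router(s): 1 × 2.7 ms = 2700 μs.
End-to-end = 2850 μs.

2850 μs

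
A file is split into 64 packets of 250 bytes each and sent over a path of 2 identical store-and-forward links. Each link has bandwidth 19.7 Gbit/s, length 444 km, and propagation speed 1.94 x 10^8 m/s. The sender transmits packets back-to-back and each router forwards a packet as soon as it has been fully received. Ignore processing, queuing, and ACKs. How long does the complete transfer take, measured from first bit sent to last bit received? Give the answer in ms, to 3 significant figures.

Per-hop transmission t_tx = L/R = 2000/19700000000 = 0.000101523 ms.
Per-hop propagation t_prop = 444000/194000000 = 2.28866 ms.
Pipeline fill: first packet needs 2·t_tx to clear all hops; remaining 63 packets each add one t_tx.
Total = (2+64-1)·t_tx + 2·t_prop = 65·0.000101523 + 2·2.28866 = 4.58 ms.

4.58 ms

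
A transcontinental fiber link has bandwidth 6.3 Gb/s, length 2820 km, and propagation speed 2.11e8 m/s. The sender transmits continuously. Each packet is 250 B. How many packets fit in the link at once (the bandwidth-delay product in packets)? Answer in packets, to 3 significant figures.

Propagation delay = 2820000 / 211000000 = 0.0133649 s.
BDP = R × t_prop = 6300000000 × 0.0133649 = 84199100 bits.
In packets of 2000 bits: 42100 packets.

42100 packets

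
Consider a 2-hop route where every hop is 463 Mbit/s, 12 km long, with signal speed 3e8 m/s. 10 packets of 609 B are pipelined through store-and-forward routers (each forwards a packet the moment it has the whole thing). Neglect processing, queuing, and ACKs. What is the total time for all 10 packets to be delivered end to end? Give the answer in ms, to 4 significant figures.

0.1957 ms

Per-hop transmission t_tx = L/R = 4872/463000000 = 0.0105227 ms.
Per-hop propagation t_prop = 12000/300000000 = 0.04 ms.
Pipeline fill: first packet needs 2·t_tx to clear all hops; remaining 9 packets each add one t_tx.
Total = (2+10-1)·t_tx + 2·t_prop = 11·0.0105227 + 2·0.04 = 0.1957 ms.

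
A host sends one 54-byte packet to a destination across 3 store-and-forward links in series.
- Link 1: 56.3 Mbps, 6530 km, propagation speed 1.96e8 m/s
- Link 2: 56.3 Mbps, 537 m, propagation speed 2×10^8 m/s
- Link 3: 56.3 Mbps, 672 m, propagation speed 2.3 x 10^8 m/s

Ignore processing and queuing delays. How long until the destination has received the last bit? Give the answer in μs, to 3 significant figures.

L = 54 × 8 = 432 bits.
Transmission delay per hop = L/R = 432/56300000 = 7.67318 μs; 3 hops → 23.0195 μs.
Propagation delays (d/s per hop): 33316.3, 2.685, 2.92174 μs; sum = 33321.9 μs.
End-to-end = 33300 μs.

33300 μs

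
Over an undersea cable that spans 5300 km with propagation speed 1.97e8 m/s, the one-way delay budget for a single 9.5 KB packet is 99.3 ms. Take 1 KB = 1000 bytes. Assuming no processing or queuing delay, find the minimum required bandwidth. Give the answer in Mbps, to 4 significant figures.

L = 76000 bits.
Propagation delay = 5300000 / 197000000 = 26.9036 ms.
Transmission budget = 99.3 − 26.9036 = 72.3964 ms.
R ≥ L / t_tx = 76000 bits / 0.0723964 s = 1.050 Mbps.

1.050 Mbps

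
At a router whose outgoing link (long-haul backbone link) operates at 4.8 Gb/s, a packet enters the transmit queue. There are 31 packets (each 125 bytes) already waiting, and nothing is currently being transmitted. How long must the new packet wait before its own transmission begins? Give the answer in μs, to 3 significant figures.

6.46 μs

Each queued packet: L/R = 1000/4800000000 = 0.208333 μs.
31 queued → 6.45833 μs.
Queuing delay = 6.46 μs.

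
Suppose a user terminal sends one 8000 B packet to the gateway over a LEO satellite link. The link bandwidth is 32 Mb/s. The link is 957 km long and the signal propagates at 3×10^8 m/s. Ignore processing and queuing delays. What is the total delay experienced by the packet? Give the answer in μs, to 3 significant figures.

L = 8000 × 8 = 64000 bits.
Transmission delay = L/R = 64000 / 32000000 = 2000 μs.
Propagation delay = d/s = 957000 m / 300000000 m/s = 3190 μs.
Total = 5190 μs.

5190 μs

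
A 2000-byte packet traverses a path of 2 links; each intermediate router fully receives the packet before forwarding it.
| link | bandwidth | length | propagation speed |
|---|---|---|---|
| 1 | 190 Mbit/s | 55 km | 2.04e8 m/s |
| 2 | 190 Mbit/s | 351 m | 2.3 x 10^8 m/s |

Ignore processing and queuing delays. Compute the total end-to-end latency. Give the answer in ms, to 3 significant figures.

0.440 ms

L = 2000 × 8 = 16000 bits.
Transmission delay per hop = L/R = 16000/190000000 = 0.0842105 ms; 2 hops → 0.168421 ms.
Propagation delays (d/s per hop): 0.269608, 0.00152609 ms; sum = 0.271134 ms.
End-to-end = 0.440 ms.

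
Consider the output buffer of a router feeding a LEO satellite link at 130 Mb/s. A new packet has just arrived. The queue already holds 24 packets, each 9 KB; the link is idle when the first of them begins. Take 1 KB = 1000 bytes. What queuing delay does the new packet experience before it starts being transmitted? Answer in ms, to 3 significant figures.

13.3 ms

Each queued packet: L/R = 72000/130000000 = 0.553846 ms.
24 queued → 13.2923 ms.
Queuing delay = 13.3 ms.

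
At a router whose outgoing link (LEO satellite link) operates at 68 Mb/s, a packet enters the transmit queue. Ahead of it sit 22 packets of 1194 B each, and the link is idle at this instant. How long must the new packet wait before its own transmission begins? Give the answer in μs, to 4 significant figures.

Each queued packet: L/R = 9552/68000000 = 140.471 μs.
22 queued → 3090.35 μs.
Queuing delay = 3090 μs.

3090 μs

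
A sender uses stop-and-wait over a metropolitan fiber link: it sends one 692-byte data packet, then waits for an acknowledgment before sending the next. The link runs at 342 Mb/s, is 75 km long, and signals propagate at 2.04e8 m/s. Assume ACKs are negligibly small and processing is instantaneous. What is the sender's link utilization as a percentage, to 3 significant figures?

2.15 %

t_tx = L/R = 5536/342000000 = 1.61871e-05 s.
t_prop = 75000/204000000 = 0.000367647 s; RTT = 0.000735294 s.
Cycle = t_tx + RTT = 0.000751481 s.
Utilization = t_tx / cycle = 1.61871e-05/0.000751481 = 2.15 %.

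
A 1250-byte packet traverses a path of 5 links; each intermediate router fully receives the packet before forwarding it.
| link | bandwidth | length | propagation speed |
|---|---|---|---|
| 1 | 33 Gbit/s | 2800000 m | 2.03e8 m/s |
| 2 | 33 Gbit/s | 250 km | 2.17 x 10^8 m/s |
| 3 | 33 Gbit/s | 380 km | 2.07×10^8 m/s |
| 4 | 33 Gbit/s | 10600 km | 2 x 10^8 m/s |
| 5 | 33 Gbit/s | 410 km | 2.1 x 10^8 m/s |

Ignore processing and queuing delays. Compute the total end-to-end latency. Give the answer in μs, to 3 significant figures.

L = 1250 × 8 = 10000 bits.
Transmission delay per hop = L/R = 10000/33000000000 = 0.30303 μs; 5 hops → 1.51515 μs.
Propagation delays (d/s per hop): 13793.1, 1152.07, 1835.75, 53000, 1952.38 μs; sum = 71733.3 μs.
End-to-end = 71700 μs.

71700 μs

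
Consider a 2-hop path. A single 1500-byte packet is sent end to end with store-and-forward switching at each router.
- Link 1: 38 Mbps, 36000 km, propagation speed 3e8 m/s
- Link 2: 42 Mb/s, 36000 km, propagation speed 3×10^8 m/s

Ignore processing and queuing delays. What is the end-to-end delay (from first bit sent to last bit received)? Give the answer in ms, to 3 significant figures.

241 ms

L = 1500 × 8 = 12000 bits.
Transmission delays (L/R per hop): 0.315789, 0.285714 ms; sum = 0.601504 ms.
Propagation delays (d/s per hop): 120, 120 ms; sum = 240 ms.
End-to-end = 241 ms.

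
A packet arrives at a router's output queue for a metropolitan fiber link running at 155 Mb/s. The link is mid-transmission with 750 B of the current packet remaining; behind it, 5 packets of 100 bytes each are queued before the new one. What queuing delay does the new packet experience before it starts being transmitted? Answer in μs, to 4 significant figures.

64.52 μs

Each queued packet: L/R = 800/155000000 = 5.16129 μs.
5 queued → 25.8065 μs.
Plus remaining 6000 bits of current packet: 38.7097 μs.
Queuing delay = 64.52 μs.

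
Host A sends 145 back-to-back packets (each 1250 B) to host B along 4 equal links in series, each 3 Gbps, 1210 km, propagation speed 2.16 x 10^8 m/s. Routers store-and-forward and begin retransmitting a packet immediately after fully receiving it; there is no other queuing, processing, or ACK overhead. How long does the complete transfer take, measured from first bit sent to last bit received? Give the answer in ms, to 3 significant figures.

Per-hop transmission t_tx = L/R = 10000/3000000000 = 0.00333333 ms.
Per-hop propagation t_prop = 1210000/216000000 = 5.60185 ms.
Pipeline fill: first packet needs 4·t_tx to clear all hops; remaining 144 packets each add one t_tx.
Total = (4+145-1)·t_tx + 4·t_prop = 148·0.00333333 + 4·5.60185 = 22.9 ms.

22.9 ms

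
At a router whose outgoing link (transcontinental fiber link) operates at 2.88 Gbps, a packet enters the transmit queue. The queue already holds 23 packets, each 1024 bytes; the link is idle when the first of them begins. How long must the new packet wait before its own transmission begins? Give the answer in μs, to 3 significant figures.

Each queued packet: L/R = 8192/2880000000 = 2.84444 μs.
23 queued → 65.4222 μs.
Queuing delay = 65.4 μs.

65.4 μs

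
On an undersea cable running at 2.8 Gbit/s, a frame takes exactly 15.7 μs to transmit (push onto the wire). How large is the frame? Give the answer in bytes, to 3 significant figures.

5500 bytes

L = R × t_tx = 2800000000 b/s × 1.57e-05 s = 43960 bits.
In bytes: 43960 / 8 = 5500 bytes.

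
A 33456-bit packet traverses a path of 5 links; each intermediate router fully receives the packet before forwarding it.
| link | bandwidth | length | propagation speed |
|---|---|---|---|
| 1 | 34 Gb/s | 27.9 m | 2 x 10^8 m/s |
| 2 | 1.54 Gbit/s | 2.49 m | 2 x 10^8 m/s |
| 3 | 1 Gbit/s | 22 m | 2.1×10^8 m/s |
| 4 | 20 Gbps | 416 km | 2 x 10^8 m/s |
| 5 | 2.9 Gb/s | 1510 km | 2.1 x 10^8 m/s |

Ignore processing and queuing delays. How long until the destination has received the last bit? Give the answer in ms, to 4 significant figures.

9.340 ms

Transmission delays (L/R per hop): 0.000984, 0.0217247, 0.033456, 0.0016728, 0.0115366 ms; sum = 0.069374 ms.
Propagation delays (d/s per hop): 0.0001395, 1.245e-05, 0.000104762, 2.08, 7.19048 ms; sum = 9.27073 ms.
End-to-end = 9.340 ms.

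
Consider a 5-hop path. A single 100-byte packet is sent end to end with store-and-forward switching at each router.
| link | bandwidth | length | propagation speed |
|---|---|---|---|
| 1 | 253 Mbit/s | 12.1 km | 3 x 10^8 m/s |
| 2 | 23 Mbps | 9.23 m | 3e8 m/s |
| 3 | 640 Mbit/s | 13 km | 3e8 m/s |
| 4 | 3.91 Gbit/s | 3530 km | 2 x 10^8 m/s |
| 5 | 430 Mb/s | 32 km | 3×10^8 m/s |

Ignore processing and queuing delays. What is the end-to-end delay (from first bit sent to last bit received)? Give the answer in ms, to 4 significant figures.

L = 100 × 8 = 800 bits.
Transmission delays (L/R per hop): 0.00316206, 0.0347826, 0.00125, 0.000204604, 0.00186047 ms; sum = 0.0412597 ms.
Propagation delays (d/s per hop): 0.0403333, 3.07667e-05, 0.0433333, 17.65, 0.106667 ms; sum = 17.8404 ms.
End-to-end = 17.88 ms.

17.88 ms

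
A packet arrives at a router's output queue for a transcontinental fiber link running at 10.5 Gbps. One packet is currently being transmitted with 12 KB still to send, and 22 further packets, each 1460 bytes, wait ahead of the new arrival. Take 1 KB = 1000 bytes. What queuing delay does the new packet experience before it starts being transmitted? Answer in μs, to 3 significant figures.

Each queued packet: L/R = 11680/10500000000 = 1.11238 μs.
22 queued → 24.4724 μs.
Plus remaining 96000 bits of current packet: 9.14286 μs.
Queuing delay = 33.6 μs.

33.6 μs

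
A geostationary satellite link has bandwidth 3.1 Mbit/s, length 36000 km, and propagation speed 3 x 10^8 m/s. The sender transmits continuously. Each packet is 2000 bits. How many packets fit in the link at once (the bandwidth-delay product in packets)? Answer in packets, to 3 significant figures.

186 packets

Propagation delay = 36000000 / 300000000 = 0.12 s.
BDP = R × t_prop = 3100000 × 0.12 = 372000 bits.
In packets of 2000 bits: 186 packets.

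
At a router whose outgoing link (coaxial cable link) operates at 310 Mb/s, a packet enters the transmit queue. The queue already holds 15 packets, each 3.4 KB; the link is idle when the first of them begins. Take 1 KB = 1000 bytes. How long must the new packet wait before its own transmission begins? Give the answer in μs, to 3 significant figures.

Each queued packet: L/R = 27200/310000000 = 87.7419 μs.
15 queued → 1316.13 μs.
Queuing delay = 1320 μs.

1320 μs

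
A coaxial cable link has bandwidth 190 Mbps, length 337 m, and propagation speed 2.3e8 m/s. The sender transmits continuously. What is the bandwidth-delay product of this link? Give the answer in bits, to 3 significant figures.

Propagation delay = 337 / 2.3e+08 = 1.46522e-06 s.
BDP = R × t_prop = 190000000 × 1.46522e-06 = 278.391 bits.

278 bits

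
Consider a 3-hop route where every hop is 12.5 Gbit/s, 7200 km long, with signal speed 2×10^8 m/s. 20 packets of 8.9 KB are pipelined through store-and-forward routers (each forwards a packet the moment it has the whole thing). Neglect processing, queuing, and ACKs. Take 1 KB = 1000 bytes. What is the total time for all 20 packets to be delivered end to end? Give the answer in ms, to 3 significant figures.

108 ms

Per-hop transmission t_tx = L/R = 71200/12500000000 = 0.005696 ms.
Per-hop propagation t_prop = 7200000/200000000 = 36 ms.
Pipeline fill: first packet needs 3·t_tx to clear all hops; remaining 19 packets each add one t_tx.
Total = (3+20-1)·t_tx + 3·t_prop = 22·0.005696 + 3·36 = 108 ms.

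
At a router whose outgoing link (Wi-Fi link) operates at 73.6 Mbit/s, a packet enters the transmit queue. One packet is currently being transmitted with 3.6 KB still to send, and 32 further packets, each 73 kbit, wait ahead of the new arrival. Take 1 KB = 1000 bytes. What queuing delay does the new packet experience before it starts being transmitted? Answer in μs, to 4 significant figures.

Each queued packet: L/R = 73000/73600000 = 991.848 μs.
32 queued → 31739.1 μs.
Plus remaining 28800 bits of current packet: 391.304 μs.
Queuing delay = 32130 μs.

32130 μs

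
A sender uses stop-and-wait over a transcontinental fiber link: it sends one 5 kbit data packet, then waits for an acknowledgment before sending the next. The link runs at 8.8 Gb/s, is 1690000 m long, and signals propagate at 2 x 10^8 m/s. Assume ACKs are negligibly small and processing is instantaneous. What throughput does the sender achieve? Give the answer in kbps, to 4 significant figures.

295.8 kbps

t_tx = L/R = 5000/8800000000 = 5.68182e-07 s.
t_prop = 1690000/200000000 = 0.00845 s; RTT = 0.0169 s.
Cycle = t_tx + RTT = 0.0169006 s.
Throughput = L / cycle = 5000 / 0.0169006 = 295.8 kbps.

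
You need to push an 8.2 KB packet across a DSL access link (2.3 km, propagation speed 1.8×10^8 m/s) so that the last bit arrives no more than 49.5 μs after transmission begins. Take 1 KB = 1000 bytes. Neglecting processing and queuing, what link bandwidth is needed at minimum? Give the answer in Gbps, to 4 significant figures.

L = 65600 bits.
Propagation delay = 2300 / 180000000 = 12.7778 μs.
Transmission budget = 49.5 − 12.7778 = 36.7222 μs.
R ≥ L / t_tx = 65600 bits / 3.67222e-05 s = 1.786 Gbps.

1.786 Gbps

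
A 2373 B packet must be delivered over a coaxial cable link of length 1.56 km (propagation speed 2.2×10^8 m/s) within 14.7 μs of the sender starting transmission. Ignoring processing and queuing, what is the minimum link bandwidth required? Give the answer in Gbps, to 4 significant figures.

L = 18984 bits.
Propagation delay = 1560 / 2.2e+08 = 7.09091 μs.
Transmission budget = 14.7 − 7.09091 = 7.60909 μs.
R ≥ L / t_tx = 18984 bits / 7.60909e-06 s = 2.495 Gbps.

2.495 Gbps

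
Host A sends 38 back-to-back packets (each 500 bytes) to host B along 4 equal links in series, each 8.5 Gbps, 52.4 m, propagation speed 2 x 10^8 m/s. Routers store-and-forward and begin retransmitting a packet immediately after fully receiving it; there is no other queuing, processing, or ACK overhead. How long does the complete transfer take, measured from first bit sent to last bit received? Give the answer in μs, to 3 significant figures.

Per-hop transmission t_tx = L/R = 4000/8500000000 = 0.470588 μs.
Per-hop propagation t_prop = 52.4/200000000 = 0.262 μs.
Pipeline fill: first packet needs 4·t_tx to clear all hops; remaining 37 packets each add one t_tx.
Total = (4+38-1)·t_tx + 4·t_prop = 41·0.470588 + 4·0.262 = 20.3 μs.

20.3 μs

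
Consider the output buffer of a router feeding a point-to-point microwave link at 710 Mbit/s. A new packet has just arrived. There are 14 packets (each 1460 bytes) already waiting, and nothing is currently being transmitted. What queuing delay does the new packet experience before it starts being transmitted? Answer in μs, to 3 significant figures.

230 μs

Each queued packet: L/R = 11680/710000000 = 16.4507 μs.
14 queued → 230.31 μs.
Queuing delay = 230 μs.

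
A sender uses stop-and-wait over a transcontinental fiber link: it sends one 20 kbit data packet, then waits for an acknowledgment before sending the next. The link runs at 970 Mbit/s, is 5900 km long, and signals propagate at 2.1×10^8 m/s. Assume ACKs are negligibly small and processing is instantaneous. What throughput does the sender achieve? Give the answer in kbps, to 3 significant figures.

t_tx = L/R = 20000/970000000 = 2.06186e-05 s.
t_prop = 5900000/210000000 = 0.0280952 s; RTT = 0.0561905 s.
Cycle = t_tx + RTT = 0.0562111 s.
Throughput = L / cycle = 20000 / 0.0562111 = 356 kbps.

356 kbps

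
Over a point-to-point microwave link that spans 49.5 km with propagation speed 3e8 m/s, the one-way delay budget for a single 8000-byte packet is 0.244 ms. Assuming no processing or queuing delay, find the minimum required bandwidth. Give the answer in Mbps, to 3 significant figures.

L = 64000 bits.
Propagation delay = 49500 / 300000000 = 0.165 ms.
Transmission budget = 0.244 − 0.165 = 0.079 ms.
R ≥ L / t_tx = 64000 bits / 7.9e-05 s = 810 Mbps.

810 Mbps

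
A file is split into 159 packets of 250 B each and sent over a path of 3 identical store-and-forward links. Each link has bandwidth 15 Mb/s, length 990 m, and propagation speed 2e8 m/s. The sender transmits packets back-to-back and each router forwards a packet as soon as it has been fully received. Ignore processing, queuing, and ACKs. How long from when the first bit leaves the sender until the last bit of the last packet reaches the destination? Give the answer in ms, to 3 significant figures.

Per-hop transmission t_tx = L/R = 2000/15000000 = 0.133333 ms.
Per-hop propagation t_prop = 990/200000000 = 0.00495 ms.
Pipeline fill: first packet needs 3·t_tx to clear all hops; remaining 158 packets each add one t_tx.
Total = (3+159-1)·t_tx + 3·t_prop = 161·0.133333 + 3·0.00495 = 21.5 ms.

21.5 ms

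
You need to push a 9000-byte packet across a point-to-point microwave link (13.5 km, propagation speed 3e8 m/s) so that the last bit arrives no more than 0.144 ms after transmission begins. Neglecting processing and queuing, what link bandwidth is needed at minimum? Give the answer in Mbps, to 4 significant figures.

L = 72000 bits.
Propagation delay = 13500 / 300000000 = 0.045 ms.
Transmission budget = 0.144 − 0.045 = 0.099 ms.
R ≥ L / t_tx = 72000 bits / 9.9e-05 s = 727.3 Mbps.

727.3 Mbps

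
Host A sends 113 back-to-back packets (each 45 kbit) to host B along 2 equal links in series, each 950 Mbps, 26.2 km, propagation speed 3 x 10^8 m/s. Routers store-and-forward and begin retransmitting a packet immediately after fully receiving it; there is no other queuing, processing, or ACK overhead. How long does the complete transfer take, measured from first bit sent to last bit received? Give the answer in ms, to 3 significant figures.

Per-hop transmission t_tx = L/R = 45000/950000000 = 0.0473684 ms.
Per-hop propagation t_prop = 26200/300000000 = 0.0873333 ms.
Pipeline fill: first packet needs 2·t_tx to clear all hops; remaining 112 packets each add one t_tx.
Total = (2+113-1)·t_tx + 2·t_prop = 114·0.0473684 + 2·0.0873333 = 5.57 ms.

5.57 ms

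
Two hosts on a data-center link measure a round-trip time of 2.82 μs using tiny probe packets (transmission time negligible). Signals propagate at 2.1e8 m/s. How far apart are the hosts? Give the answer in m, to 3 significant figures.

296 m

One-way propagation = RTT/2 = 1.41 μs.
d = s × t = 210000000 × 1.41e-06 = 296 m.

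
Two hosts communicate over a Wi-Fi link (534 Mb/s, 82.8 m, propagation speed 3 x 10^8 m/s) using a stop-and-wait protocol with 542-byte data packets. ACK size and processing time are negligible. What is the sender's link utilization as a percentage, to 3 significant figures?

t_tx = L/R = 4336/534000000 = 8.11985e-06 s.
t_prop = 82.8/300000000 = 2.76e-07 s; RTT = 5.52e-07 s.
Cycle = t_tx + RTT = 8.67185e-06 s.
Utilization = t_tx / cycle = 8.11985e-06/8.67185e-06 = 93.6 %.

93.6 %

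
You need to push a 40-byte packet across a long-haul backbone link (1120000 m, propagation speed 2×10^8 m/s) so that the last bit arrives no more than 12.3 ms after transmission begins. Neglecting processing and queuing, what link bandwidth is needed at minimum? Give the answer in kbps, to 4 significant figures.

L = 320 bits.
Propagation delay = 1120000 / 200000000 = 5.6 ms.
Transmission budget = 12.3 − 5.6 = 6.7 ms.
R ≥ L / t_tx = 320 bits / 0.0067 s = 47.76 kbps.

47.76 kbps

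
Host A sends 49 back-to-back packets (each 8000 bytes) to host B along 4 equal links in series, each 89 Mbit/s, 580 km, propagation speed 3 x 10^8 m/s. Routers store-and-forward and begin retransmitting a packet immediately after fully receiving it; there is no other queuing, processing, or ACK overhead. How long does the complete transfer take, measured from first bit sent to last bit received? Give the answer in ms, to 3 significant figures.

45.1 ms

Per-hop transmission t_tx = L/R = 64000/89000000 = 0.719101 ms.
Per-hop propagation t_prop = 580000/300000000 = 1.93333 ms.
Pipeline fill: first packet needs 4·t_tx to clear all hops; remaining 48 packets each add one t_tx.
Total = (4+49-1)·t_tx + 4·t_prop = 52·0.719101 + 4·1.93333 = 45.1 ms.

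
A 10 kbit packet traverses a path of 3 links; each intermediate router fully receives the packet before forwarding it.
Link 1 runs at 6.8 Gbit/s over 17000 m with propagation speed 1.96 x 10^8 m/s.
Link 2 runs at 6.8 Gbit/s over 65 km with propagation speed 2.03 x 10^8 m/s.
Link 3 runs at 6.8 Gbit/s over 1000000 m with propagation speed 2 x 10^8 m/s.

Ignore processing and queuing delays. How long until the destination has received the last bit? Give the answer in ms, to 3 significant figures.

5.41 ms

L = 10000 bits.
Transmission delay per hop = L/R = 10000/6800000000 = 0.00147059 ms; 3 hops → 0.00441176 ms.
Propagation delays (d/s per hop): 0.0867347, 0.320197, 5 ms; sum = 5.40693 ms.
End-to-end = 5.41 ms.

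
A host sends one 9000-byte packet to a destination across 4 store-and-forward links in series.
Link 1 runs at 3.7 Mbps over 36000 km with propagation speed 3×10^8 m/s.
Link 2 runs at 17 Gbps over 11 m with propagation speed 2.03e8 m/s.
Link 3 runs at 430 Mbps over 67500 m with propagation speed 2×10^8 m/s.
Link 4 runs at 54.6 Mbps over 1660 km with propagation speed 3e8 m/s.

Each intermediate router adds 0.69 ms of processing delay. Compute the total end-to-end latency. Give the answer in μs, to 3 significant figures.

L = 9000 × 8 = 72000 bits.
Transmission delays (L/R per hop): 19459.5, 4.23529, 167.442, 1318.68 μs; sum = 20949.8 μs.
Propagation delays (d/s per hop): 120000, 0.0541872, 337.5, 5533.33 μs; sum = 125871 μs.
Processing at 3 router(s): 3 × 0.69 ms = 2070 μs.
End-to-end = 149000 μs.

149000 μs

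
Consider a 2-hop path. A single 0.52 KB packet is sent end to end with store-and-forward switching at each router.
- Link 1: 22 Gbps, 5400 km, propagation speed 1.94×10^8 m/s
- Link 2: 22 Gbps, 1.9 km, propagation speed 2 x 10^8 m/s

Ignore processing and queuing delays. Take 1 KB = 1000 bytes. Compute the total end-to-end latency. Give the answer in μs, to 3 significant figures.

27800 μs

L = 4160 bits.
Transmission delay per hop = L/R = 4160/22000000000 = 0.189091 μs; 2 hops → 0.378182 μs.
Propagation delays (d/s per hop): 27835.1, 9.5 μs; sum = 27844.6 μs.
End-to-end = 27800 μs.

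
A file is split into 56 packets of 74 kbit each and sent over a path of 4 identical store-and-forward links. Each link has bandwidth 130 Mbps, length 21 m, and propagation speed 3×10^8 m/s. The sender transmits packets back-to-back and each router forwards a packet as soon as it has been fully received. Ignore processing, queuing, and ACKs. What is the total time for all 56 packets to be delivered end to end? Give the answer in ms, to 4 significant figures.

33.58 ms

Per-hop transmission t_tx = L/R = 74000/130000000 = 0.569231 ms.
Per-hop propagation t_prop = 21/300000000 = 7e-05 ms.
Pipeline fill: first packet needs 4·t_tx to clear all hops; remaining 55 packets each add one t_tx.
Total = (4+56-1)·t_tx + 4·t_prop = 59·0.569231 + 4·7e-05 = 33.58 ms.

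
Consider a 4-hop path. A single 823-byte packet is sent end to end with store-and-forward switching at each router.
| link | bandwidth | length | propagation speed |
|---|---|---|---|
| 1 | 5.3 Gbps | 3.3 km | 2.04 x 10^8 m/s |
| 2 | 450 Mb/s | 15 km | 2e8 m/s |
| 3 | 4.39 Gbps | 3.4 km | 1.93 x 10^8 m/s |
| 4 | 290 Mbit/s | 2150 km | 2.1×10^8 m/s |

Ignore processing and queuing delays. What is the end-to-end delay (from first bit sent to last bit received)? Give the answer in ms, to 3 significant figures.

10.4 ms

L = 823 × 8 = 6584 bits.
Transmission delays (L/R per hop): 0.00124226, 0.0146311, 0.00149977, 0.0227034 ms; sum = 0.0400766 ms.
Propagation delays (d/s per hop): 0.0161765, 0.075, 0.0176166, 10.2381 ms; sum = 10.3469 ms.
End-to-end = 10.4 ms.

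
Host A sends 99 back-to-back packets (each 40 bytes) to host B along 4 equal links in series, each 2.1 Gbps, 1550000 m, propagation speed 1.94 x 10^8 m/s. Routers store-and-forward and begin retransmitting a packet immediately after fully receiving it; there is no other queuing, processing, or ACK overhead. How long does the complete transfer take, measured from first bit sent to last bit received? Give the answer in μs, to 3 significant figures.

32000 μs

Per-hop transmission t_tx = L/R = 320/2100000000 = 0.152381 μs.
Per-hop propagation t_prop = 1550000/194000000 = 7989.69 μs.
Pipeline fill: first packet needs 4·t_tx to clear all hops; remaining 98 packets each add one t_tx.
Total = (4+99-1)·t_tx + 4·t_prop = 102·0.152381 + 4·7989.69 = 32000 μs.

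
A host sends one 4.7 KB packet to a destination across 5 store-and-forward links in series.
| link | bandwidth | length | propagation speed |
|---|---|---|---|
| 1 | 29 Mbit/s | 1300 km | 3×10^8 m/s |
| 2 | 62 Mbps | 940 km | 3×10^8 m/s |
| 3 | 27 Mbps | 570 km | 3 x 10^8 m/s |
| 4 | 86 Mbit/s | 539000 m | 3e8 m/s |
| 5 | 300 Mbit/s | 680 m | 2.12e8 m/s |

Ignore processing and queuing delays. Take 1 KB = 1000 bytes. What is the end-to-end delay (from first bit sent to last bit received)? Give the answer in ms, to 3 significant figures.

15.0 ms

L = 37600 bits.
Transmission delays (L/R per hop): 1.29655, 0.606452, 1.39259, 0.437209, 0.125333 ms; sum = 3.85814 ms.
Propagation delays (d/s per hop): 4.33333, 3.13333, 1.9, 1.79667, 0.00320755 ms; sum = 11.1665 ms.
End-to-end = 15.0 ms.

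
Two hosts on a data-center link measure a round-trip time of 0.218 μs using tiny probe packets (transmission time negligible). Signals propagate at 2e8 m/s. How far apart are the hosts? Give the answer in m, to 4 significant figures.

One-way propagation = RTT/2 = 0.109 μs.
d = s × t = 200000000 × 1.09e-07 = 21.80 m.

21.80 m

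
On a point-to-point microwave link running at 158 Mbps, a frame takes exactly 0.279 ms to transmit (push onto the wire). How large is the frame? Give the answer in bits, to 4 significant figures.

44080 bits

L = R × t_tx = 158000000 b/s × 0.000279 s = 44082 bits.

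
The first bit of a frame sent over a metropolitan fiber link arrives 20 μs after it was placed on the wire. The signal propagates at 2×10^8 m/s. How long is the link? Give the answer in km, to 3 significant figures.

d = s × t_prop = 200000000 × 2e-05 = 4.00 km.

4.00 km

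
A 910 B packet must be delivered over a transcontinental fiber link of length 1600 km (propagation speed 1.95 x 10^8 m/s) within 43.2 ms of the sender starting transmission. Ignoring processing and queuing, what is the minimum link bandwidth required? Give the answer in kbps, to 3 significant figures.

208 kbps

L = 7280 bits.
Propagation delay = 1600000 / 195000000 = 8.20513 ms.
Transmission budget = 43.2 − 8.20513 = 34.9949 ms.
R ≥ L / t_tx = 7280 bits / 0.0349949 s = 208 kbps.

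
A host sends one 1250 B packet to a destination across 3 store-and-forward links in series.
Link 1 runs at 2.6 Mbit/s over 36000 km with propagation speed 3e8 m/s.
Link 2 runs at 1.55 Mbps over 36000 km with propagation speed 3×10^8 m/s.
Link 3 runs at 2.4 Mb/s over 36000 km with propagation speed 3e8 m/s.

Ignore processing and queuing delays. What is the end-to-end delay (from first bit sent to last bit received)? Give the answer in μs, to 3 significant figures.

L = 1250 × 8 = 10000 bits.
Transmission delays (L/R per hop): 3846.15, 6451.61, 4166.67 μs; sum = 14464.4 μs.
Propagation delays (d/s per hop): 120000, 120000, 120000 μs; sum = 360000 μs.
End-to-end = 374000 μs.

374000 μs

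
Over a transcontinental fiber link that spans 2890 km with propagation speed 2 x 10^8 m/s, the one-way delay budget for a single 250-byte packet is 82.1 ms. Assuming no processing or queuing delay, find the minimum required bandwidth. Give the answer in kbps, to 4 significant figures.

L = 2000 bits.
Propagation delay = 2890000 / 200000000 = 14.45 ms.
Transmission budget = 82.1 − 14.45 = 67.65 ms.
R ≥ L / t_tx = 2000 bits / 0.06765 s = 29.56 kbps.

29.56 kbps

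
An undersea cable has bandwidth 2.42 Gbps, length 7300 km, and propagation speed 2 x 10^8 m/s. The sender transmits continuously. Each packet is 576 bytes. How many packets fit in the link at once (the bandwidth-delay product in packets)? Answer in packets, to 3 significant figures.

19200 packets

Propagation delay = 7300000 / 200000000 = 0.0365 s.
BDP = R × t_prop = 2420000000 × 0.0365 = 88330000 bits.
In packets of 4608 bits: 19200 packets.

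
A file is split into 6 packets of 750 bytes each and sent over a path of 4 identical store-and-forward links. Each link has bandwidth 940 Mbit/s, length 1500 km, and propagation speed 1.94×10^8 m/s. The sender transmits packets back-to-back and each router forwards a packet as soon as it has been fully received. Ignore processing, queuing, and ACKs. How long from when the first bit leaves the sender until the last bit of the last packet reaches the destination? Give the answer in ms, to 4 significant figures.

30.99 ms

Per-hop transmission t_tx = L/R = 6000/940000000 = 0.00638298 ms.
Per-hop propagation t_prop = 1500000/194000000 = 7.73196 ms.
Pipeline fill: first packet needs 4·t_tx to clear all hops; remaining 5 packets each add one t_tx.
Total = (4+6-1)·t_tx + 4·t_prop = 9·0.00638298 + 4·7.73196 = 30.99 ms.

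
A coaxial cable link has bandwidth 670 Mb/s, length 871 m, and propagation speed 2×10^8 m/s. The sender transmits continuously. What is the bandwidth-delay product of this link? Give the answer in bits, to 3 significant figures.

2920 bits

Propagation delay = 871 / 200000000 = 4.355e-06 s.
BDP = R × t_prop = 670000000 × 4.355e-06 = 2917.85 bits.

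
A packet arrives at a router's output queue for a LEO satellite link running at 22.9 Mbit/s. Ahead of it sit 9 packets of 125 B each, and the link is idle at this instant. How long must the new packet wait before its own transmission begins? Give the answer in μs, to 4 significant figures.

393.0 μs

Each queued packet: L/R = 1000/22900000 = 43.6681 μs.
9 queued → 393.013 μs.
Queuing delay = 393.0 μs.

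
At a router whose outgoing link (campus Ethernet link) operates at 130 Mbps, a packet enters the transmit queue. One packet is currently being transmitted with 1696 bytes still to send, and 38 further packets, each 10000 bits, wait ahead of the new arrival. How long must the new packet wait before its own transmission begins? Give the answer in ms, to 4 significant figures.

3.027 ms

Each queued packet: L/R = 10000/130000000 = 0.0769231 ms.
38 queued → 2.92308 ms.
Plus remaining 13568 bits of current packet: 0.104369 ms.
Queuing delay = 3.027 ms.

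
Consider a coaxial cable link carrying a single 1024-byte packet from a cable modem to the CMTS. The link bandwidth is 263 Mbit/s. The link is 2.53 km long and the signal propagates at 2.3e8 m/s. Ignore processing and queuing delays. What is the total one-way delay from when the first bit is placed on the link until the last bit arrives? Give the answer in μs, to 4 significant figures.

42.15 μs

L = 1024 × 8 = 8192 bits.
Transmission delay = L/R = 8192 / 263000000 = 31.1483 μs.
Propagation delay = d/s = 2530 m / 2.3e+08 m/s = 11 μs.
Total = 42.15 μs.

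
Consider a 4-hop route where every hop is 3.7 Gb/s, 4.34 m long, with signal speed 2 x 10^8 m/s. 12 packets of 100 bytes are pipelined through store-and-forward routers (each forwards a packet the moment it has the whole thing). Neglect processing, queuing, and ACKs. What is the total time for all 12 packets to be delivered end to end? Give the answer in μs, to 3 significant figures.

3.33 μs

Per-hop transmission t_tx = L/R = 800/3700000000 = 0.216216 μs.
Per-hop propagation t_prop = 4.34/200000000 = 0.0217 μs.
Pipeline fill: first packet needs 4·t_tx to clear all hops; remaining 11 packets each add one t_tx.
Total = (4+12-1)·t_tx + 4·t_prop = 15·0.216216 + 4·0.0217 = 3.33 μs.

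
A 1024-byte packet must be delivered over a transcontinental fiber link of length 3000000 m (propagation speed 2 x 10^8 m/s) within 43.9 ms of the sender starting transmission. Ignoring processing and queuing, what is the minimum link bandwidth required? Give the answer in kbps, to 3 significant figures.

L = 8192 bits.
Propagation delay = 3000000 / 200000000 = 15 ms.
Transmission budget = 43.9 − 15 = 28.9 ms.
R ≥ L / t_tx = 8192 bits / 0.0289 s = 283 kbps.

283 kbps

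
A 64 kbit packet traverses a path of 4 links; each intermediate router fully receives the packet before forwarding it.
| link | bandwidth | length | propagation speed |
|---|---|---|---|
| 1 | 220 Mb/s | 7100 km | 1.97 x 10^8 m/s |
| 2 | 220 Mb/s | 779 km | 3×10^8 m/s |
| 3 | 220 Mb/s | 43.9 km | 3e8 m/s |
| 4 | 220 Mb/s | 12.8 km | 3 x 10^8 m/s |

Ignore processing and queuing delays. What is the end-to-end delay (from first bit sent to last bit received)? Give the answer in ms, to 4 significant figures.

39.99 ms

L = 64000 bits.
Transmission delay per hop = L/R = 64000/220000000 = 0.290909 ms; 4 hops → 1.16364 ms.
Propagation delays (d/s per hop): 36.0406, 2.59667, 0.146333, 0.0426667 ms; sum = 38.8263 ms.
End-to-end = 39.99 ms.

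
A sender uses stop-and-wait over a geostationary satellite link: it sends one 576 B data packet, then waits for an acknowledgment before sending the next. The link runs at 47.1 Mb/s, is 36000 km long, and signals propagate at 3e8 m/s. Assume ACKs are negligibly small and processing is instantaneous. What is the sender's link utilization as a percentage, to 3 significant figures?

t_tx = L/R = 4608/47100000 = 9.78344e-05 s.
t_prop = 36000000/300000000 = 0.12 s; RTT = 0.24 s.
Cycle = t_tx + RTT = 0.240098 s.
Utilization = t_tx / cycle = 9.78344e-05/0.240098 = 0.0407 %.

0.0407 %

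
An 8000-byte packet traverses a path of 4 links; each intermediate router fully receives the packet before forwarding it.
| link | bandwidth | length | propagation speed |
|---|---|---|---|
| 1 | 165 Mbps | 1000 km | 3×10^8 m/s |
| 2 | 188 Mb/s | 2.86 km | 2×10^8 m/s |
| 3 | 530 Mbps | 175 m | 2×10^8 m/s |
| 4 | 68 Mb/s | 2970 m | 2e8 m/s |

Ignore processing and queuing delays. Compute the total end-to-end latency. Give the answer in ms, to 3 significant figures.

L = 8000 × 8 = 64000 bits.
Transmission delays (L/R per hop): 0.387879, 0.340426, 0.120755, 0.941176 ms; sum = 1.79024 ms.
Propagation delays (d/s per hop): 3.33333, 0.0143, 0.000875, 0.01485 ms; sum = 3.36336 ms.
End-to-end = 5.15 ms.

5.15 ms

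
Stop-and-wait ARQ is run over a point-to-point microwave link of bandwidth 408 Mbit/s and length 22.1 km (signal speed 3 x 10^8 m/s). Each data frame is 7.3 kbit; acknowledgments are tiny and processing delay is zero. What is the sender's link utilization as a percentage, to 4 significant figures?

t_tx = L/R = 7300/408000000 = 1.78922e-05 s.
t_prop = 22100/300000000 = 7.36667e-05 s; RTT = 0.000147333 s.
Cycle = t_tx + RTT = 0.000165225 s.
Utilization = t_tx / cycle = 1.78922e-05/0.000165225 = 10.83 %.

10.83 %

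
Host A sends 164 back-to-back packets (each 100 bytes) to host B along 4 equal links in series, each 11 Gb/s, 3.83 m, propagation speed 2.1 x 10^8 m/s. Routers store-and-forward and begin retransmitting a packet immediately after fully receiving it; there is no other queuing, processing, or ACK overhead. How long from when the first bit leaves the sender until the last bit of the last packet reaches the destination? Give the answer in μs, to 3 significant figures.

Per-hop transmission t_tx = L/R = 800/11000000000 = 0.0727273 μs.
Per-hop propagation t_prop = 3.83/210000000 = 0.0182381 μs.
Pipeline fill: first packet needs 4·t_tx to clear all hops; remaining 163 packets each add one t_tx.
Total = (4+164-1)·t_tx + 4·t_prop = 167·0.0727273 + 4·0.0182381 = 12.2 μs.

12.2 μs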